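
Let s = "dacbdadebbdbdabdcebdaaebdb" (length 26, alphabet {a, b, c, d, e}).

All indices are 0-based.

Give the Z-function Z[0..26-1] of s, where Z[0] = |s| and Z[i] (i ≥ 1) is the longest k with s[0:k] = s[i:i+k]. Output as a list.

Z[0]=26
i=1: fresh scan; Z[1]=0
i=2: fresh scan; Z[2]=0
i=3: fresh scan; Z[3]=0
i=4: fresh scan; Z[4]=2 extend→box=[4,6)
i=5: min(r-i=1, Z[1]=0)=0; Z[5]=0
i=6: fresh scan; Z[6]=1 extend→box=[6,7)
i=7: fresh scan; Z[7]=0
i=8: fresh scan; Z[8]=0
i=9: fresh scan; Z[9]=0
i=10: fresh scan; Z[10]=1 extend→box=[10,11)
i=11: fresh scan; Z[11]=0
i=12: fresh scan; Z[12]=2 extend→box=[12,14)
i=13: min(r-i=1, Z[1]=0)=0; Z[13]=0
i=14: fresh scan; Z[14]=0
i=15: fresh scan; Z[15]=1 extend→box=[15,16)
i=16: fresh scan; Z[16]=0
i=17: fresh scan; Z[17]=0
i=18: fresh scan; Z[18]=0
i=19: fresh scan; Z[19]=2 extend→box=[19,21)
i=20: min(r-i=1, Z[1]=0)=0; Z[20]=0
i=21: fresh scan; Z[21]=0
i=22: fresh scan; Z[22]=0
i=23: fresh scan; Z[23]=0
i=24: fresh scan; Z[24]=1 extend→box=[24,25)
i=25: fresh scan; Z[25]=0

[26, 0, 0, 0, 2, 0, 1, 0, 0, 0, 1, 0, 2, 0, 0, 1, 0, 0, 0, 2, 0, 0, 0, 0, 1, 0]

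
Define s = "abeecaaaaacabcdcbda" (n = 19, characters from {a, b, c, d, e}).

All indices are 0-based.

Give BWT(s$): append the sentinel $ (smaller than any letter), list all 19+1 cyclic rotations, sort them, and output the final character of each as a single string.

rank  rotation              last
    0  $abeecaaaaacabcdcbda  a
    1  a$abeecaaaaacabcdcbd  d
    2  aaaaacabcdcbda$abeec  c
    3  aaaacabcdcbda$abeeca  a
    4  aaacabcdcbda$abeecaa  a
    5  aacabcdcbda$abeecaaa  a
    6  abcdcbda$abeecaaaaac  c
    7  abeecaaaaacabcdcbda$  $
    8  acabcdcbda$abeecaaaa  a
    9  bcdcbda$abeecaaaaaca  a
   10  bda$abeecaaaaacabcdc  c
   11  beecaaaaacabcdcbda$a  a
   12  caaaaacabcdcbda$abee  e
   13  cabcdcbda$abeecaaaaa  a
   14  cbda$abeecaaaaacabcd  d
   15  cdcbda$abeecaaaaacab  b
   16  da$abeecaaaaacabcdcb  b
   17  dcbda$abeecaaaaacabc  c
   18  ecaaaaacabcdcbda$abe  e
   19  eecaaaaacabcdcbda$ab  b

adcaaac$aacaeadbbceb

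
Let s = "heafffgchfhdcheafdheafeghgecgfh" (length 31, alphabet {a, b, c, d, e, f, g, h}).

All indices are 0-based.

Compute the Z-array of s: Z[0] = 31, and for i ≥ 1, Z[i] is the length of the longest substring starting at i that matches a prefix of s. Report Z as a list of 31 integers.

[31, 0, 0, 0, 0, 0, 0, 0, 1, 0, 1, 0, 0, 4, 0, 0, 0, 0, 4, 0, 0, 0, 0, 0, 1, 0, 0, 0, 0, 0, 1]

Z[0]=31
i=1: fresh scan; Z[1]=0
i=2: fresh scan; Z[2]=0
i=3: fresh scan; Z[3]=0
i=4: fresh scan; Z[4]=0
i=5: fresh scan; Z[5]=0
i=6: fresh scan; Z[6]=0
i=7: fresh scan; Z[7]=0
i=8: fresh scan; Z[8]=1 grow→box=[8,9)
i=9: fresh scan; Z[9]=0
i=10: fresh scan; Z[10]=1 grow→box=[10,11)
i=11: fresh scan; Z[11]=0
i=12: fresh scan; Z[12]=0
i=13: fresh scan; Z[13]=4 grow→box=[13,17)
i=14: min(r-i=3, Z[1]=0)=0; Z[14]=0
i=15: min(r-i=2, Z[2]=0)=0; Z[15]=0
i=16: min(r-i=1, Z[3]=0)=0; Z[16]=0
i=17: fresh scan; Z[17]=0
i=18: fresh scan; Z[18]=4 grow→box=[18,22)
i=19: min(r-i=3, Z[1]=0)=0; Z[19]=0
i=20: min(r-i=2, Z[2]=0)=0; Z[20]=0
i=21: min(r-i=1, Z[3]=0)=0; Z[21]=0
i=22: fresh scan; Z[22]=0
i=23: fresh scan; Z[23]=0
i=24: fresh scan; Z[24]=1 grow→box=[24,25)
i=25: fresh scan; Z[25]=0
i=26: fresh scan; Z[26]=0
i=27: fresh scan; Z[27]=0
i=28: fresh scan; Z[28]=0
i=29: fresh scan; Z[29]=0
i=30: fresh scan; Z[30]=1 grow→box=[30,31)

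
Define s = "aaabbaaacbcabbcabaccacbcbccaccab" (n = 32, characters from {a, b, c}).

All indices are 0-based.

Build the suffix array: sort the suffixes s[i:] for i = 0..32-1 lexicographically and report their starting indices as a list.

rank | idx | suffix
   0 |   0 | aaabbaaacbcabbcabaccacbcbccaccab
   1 |   5 | aaacbcabbcabaccacbcbccaccab
   2 |   1 | aabbaaacbcabbcabaccacbcbccaccab
   3 |   6 | aacbcabbcabaccacbcbccaccab
   4 |  30 | ab
   5 |  15 | abaccacbcbccaccab
   6 |   2 | abbaaacbcabbcabaccacbcbccaccab
   7 |  11 | abbcabaccacbcbccaccab
   8 |   7 | acbcabbcabaccacbcbccaccab
   9 |  20 | acbcbccaccab
  10 |  27 | accab
  11 |  17 | accacbcbccaccab
  12 |  31 | b
  13 |   4 | baaacbcabbcabaccacbcbccaccab
  14 |  16 | baccacbcbccaccab
  15 |   3 | bbaaacbcabbcabaccacbcbccaccab
  16 |  12 | bbcabaccacbcbccaccab
  17 |  13 | bcabaccacbcbccaccab
  18 |   9 | bcabbcabaccacbcbccaccab
  19 |  22 | bcbccaccab
  20 |  24 | bccaccab
  21 |  29 | cab
  22 |  14 | cabaccacbcbccaccab
  23 |  10 | cabbcabaccacbcbccaccab
  24 |  19 | cacbcbccaccab
  25 |  26 | caccab
  26 |   8 | cbcabbcabaccacbcbccaccab
  27 |  21 | cbcbccaccab
  28 |  23 | cbccaccab
  29 |  28 | ccab
  30 |  18 | ccacbcbccaccab
  31 |  25 | ccaccab

[0, 5, 1, 6, 30, 15, 2, 11, 7, 20, 27, 17, 31, 4, 16, 3, 12, 13, 9, 22, 24, 29, 14, 10, 19, 26, 8, 21, 23, 28, 18, 25]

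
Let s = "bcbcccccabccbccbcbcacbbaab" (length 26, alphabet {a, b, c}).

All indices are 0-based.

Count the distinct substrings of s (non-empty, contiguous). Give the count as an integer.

297

rank | idx | suffix
   0 |  23 | aab
   1 |  24 | ab
   2 |   8 | abccbccbcbcacbbaab
   3 |  19 | acbbaab
   4 |  25 | b
   5 |  22 | baab
   6 |  21 | bbaab
   7 |  17 | bcacbbaab
   8 |  15 | bcbcacbbaab
   9 |   0 | bcbcccccabccbccbcbcacbbaab
  10 |  12 | bccbcbcacbbaab
  11 |   9 | bccbccbcbcacbbaab
  12 |   2 | bcccccabccbccbcbcacbbaab
  13 |   7 | cabccbccbcbcacbbaab
  14 |  18 | cacbbaab
  15 |  20 | cbbaab
  16 |  16 | cbcacbbaab
  17 |  14 | cbcbcacbbaab
  18 |  11 | cbccbcbcacbbaab
  19 |   1 | cbcccccabccbccbcbcacbbaab
  20 |   6 | ccabccbccbcbcacbbaab
  21 |  13 | ccbcbcacbbaab
  22 |  10 | ccbccbcbcacbbaab
  23 |   5 | cccabccbccbcbcacbbaab
  24 |   4 | ccccabccbccbcbcacbbaab
  25 |   3 | cccccabccbccbcbcacbbaab

SA = [23, 24, 8, 19, 25, 22, 21, 17, 15, 0, 12, 9, 2, 7, 18, 20, 16, 14, 11, 1, 6, 13, 10, 5, 4, 3]
[i] adj suffixes → lcp
  [1] 23/24 → 1 ('a')
  [2] 24/8 → 2 ('ab')
  [3] 8/19 → 1 ('a')
  [4] 19/25 → 0 ('')
  [5] 25/22 → 1 ('b')
  [6] 22/21 → 1 ('b')
  [7] 21/17 → 1 ('b')
  [8] 17/15 → 2 ('bc')
  [9] 15/0 → 4 ('bcbc')
  [10] 0/12 → 2 ('bc')
  [11] 12/9 → 5 ('bccbc')
  [12] 9/2 → 3 ('bcc')
  [13] 2/7 → 0 ('')
  [14] 7/18 → 2 ('ca')
  [15] 18/20 → 1 ('c')
  [16] 20/16 → 2 ('cb')
  [17] 16/14 → 3 ('cbc')
  [18] 14/11 → 3 ('cbc')
  [19] 11/1 → 4 ('cbcc')
  [20] 1/6 → 1 ('c')
  [21] 6/13 → 2 ('cc')
  [22] 13/10 → 4 ('ccbc')
  [23] 10/5 → 2 ('cc')
  [24] 5/4 → 3 ('ccc')
  [25] 4/3 → 4 ('cccc')

n(n+1)/2 = 26·27/2 = 351
Σ LCP = 0 + 1 + 2 + 1 + 0 + 1 + 1 + 1 + 2 + 4 + 2 + 5 + 3 + 0 + 2 + 1 + 2 + 3 + 3 + 4 + 1 + 2 + 4 + 2 + 3 + 4 = 54
distinct = 351 − 54 = 297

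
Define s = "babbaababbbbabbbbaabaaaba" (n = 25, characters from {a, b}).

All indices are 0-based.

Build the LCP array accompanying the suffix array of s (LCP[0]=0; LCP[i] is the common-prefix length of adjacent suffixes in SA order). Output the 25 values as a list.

[0, 1, 2, 4, 4, 1, 3, 3, 2, 3, 6, 0, 2, 3, 5, 2, 4, 7, 1, 6, 3, 2, 4, 3, 5]

sorted suffixes:
  #0 SA[0]=24  'a'
  #1 SA[1]=20  'aaaba'
  #2 SA[2]=21  'aaba'
  #3 SA[3]=17  'aabaaaba'
  #4 SA[4]=4  'aababbbbabbbbaabaaaba'
  #5 SA[5]=22  'aba'
  #6 SA[6]=18  'abaaaba'
  #7 SA[7]=5  'ababbbbabbbbaabaaaba'
  #8 SA[8]=1  'abbaababbbbabbbbaabaaaba'
  #9 SA[9]=12  'abbbbaabaaaba'
  #10 SA[10]=7  'abbbbabbbbaabaaaba'
  #11 SA[11]=23  'ba'
  #12 SA[12]=19  'baaaba'
  #13 SA[13]=16  'baabaaaba'
  #14 SA[14]=3  'baababbbbabbbbaabaaaba'
  #15 SA[15]=0  'babbaababbbbabbbbaabaaaba'
  #16 SA[16]=11  'babbbbaabaaaba'
  #17 SA[17]=6  'babbbbabbbbaabaaaba'
  #18 SA[18]=15  'bbaabaaaba'
  #19 SA[19]=2  'bbaababbbbabbbbaabaaaba'
  #20 SA[20]=10  'bbabbbbaabaaaba'
  #21 SA[21]=14  'bbbaabaaaba'
  #22 SA[22]=9  'bbbabbbbaabaaaba'
  #23 SA[23]=13  'bbbbaabaaaba'
  #24 SA[24]=8  'bbbbabbbbaabaaaba'

SA = [24, 20, 21, 17, 4, 22, 18, 5, 1, 12, 7, 23, 19, 16, 3, 0, 11, 6, 15, 2, 10, 14, 9, 13, 8]
i: (SA[i-1],SA[i]) lcp shared
  1: (24,20) 1 'a'
  2: (20,21) 2 'aa'
  3: (21,17) 4 'aaba'
  4: (17,4) 4 'aaba'
  5: (4,22) 1 'a'
  6: (22,18) 3 'aba'
  7: (18,5) 3 'aba'
  8: (5,1) 2 'ab'
  9: (1,12) 3 'abb'
  10: (12,7) 6 'abbbba'
  11: (7,23) 0 ''
  12: (23,19) 2 'ba'
  13: (19,16) 3 'baa'
  14: (16,3) 5 'baaba'
  15: (3,0) 2 'ba'
  16: (0,11) 4 'babb'
  17: (11,6) 7 'babbbba'
  18: (6,15) 1 'b'
  19: (15,2) 6 'bbaaba'
  20: (2,10) 3 'bba'
  21: (10,14) 2 'bb'
  22: (14,9) 4 'bbba'
  23: (9,13) 3 'bbb'
  24: (13,8) 5 'bbbba'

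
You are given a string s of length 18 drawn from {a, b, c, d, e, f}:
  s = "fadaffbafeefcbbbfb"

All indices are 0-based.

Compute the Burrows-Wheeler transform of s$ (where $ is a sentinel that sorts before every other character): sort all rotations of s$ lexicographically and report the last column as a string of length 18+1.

rank  rotation             last
    0  $fadaffbafeefcbbbfb  b
    1  adaffbafeefcbbbfb$f  f
    2  afeefcbbbfb$fadaffb  b
    3  affbafeefcbbbfb$fad  d
    4  b$fadaffbafeefcbbbf  f
    5  bafeefcbbbfb$fadaff  f
    6  bbbfb$fadaffbafeefc  c
    7  bbfb$fadaffbafeefcb  b
    8  bfb$fadaffbafeefcbb  b
    9  cbbbfb$fadaffbafeef  f
   10  daffbafeefcbbbfb$fa  a
   11  eefcbbbfb$fadaffbaf  f
   12  efcbbbfb$fadaffbafe  e
   13  fadaffbafeefcbbbfb$  $
   14  fb$fadaffbafeefcbbb  b
   15  fbafeefcbbbfb$fadaf  f
   16  fcbbbfb$fadaffbafee  e
   17  feefcbbbfb$fadaffba  a
   18  ffbafeefcbbbfb$fada  a

bfbdffcbbfafe$bfeaa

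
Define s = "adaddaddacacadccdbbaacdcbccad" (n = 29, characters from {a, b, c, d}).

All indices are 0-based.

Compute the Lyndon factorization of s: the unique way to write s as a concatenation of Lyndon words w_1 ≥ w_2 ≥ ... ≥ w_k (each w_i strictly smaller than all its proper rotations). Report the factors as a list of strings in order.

["adaddadd", "acacadccdbb", "aacdcbccad"]

emit factor 1: 'adaddadd' (i=0, period=8)
emit factor 2: 'acacadccdbb' (i=8, period=11)
emit factor 3: 'aacdcbccad' (i=19, period=10)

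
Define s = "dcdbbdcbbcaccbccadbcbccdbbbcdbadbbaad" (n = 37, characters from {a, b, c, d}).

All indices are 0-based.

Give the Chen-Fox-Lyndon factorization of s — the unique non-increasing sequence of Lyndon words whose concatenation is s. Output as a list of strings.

["d", "cd", "bbdc", "bbc", "accbccadbcbccdbbbcdbadbb", "aad"]

emit factor 1: 'd' (i=0, period=1)
emit factor 2: 'cd' (i=1, period=2)
emit factor 3: 'bbdc' (i=3, period=4)
emit factor 4: 'bbc' (i=7, period=3)
emit factor 5: 'accbccadbcbccdbbbcdbadbb' (i=10, period=24)
emit factor 6: 'aad' (i=34, period=3)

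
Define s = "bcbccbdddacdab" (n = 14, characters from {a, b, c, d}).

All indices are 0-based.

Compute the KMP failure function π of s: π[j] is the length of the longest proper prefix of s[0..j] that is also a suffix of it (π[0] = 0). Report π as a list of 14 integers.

[0, 0, 1, 2, 0, 1, 0, 0, 0, 0, 0, 0, 0, 1]

π[0] = 0
j=1 s[j]='c': π[1]=0 (border '')
j=2 s[j]='b': π[2]=1 (border 'b')
j=3 s[j]='c': π[3]=2 (border 'bc')
j=4 s[j]='c': k: 2→0; π[4]=0 (border '')
j=5 s[j]='b': π[5]=1 (border 'b')
j=6 s[j]='d': k: 1→0; π[6]=0 (border '')
j=7 s[j]='d': π[7]=0 (border '')
j=8 s[j]='d': π[8]=0 (border '')
j=9 s[j]='a': π[9]=0 (border '')
j=10 s[j]='c': π[10]=0 (border '')
j=11 s[j]='d': π[11]=0 (border '')
j=12 s[j]='a': π[12]=0 (border '')
j=13 s[j]='b': π[13]=1 (border 'b')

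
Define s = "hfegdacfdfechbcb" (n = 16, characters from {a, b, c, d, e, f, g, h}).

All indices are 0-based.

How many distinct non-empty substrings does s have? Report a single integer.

127

rank→(start, suffix):
  0 → (5, 'acfdfechbcb')
  1 → (15, 'b')
  2 → (13, 'bcb')
  3 → (14, 'cb')
  4 → (6, 'cfdfechbcb')
  5 → (11, 'chbcb')
  6 → (4, 'dacfdfechbcb')
  7 → (8, 'dfechbcb')
  8 → (10, 'echbcb')
  9 → (2, 'egdacfdfechbcb')
  10 → (7, 'fdfechbcb')
  11 → (9, 'fechbcb')
  12 → (1, 'fegdacfdfechbcb')
  13 → (3, 'gdacfdfechbcb')
  14 → (12, 'hbcb')
  15 → (0, 'hfegdacfdfechbcb')

SA = [5, 15, 13, 14, 6, 11, 4, 8, 10, 2, 7, 9, 1, 3, 12, 0]
rank  pair      lcp
   1  s[5:],s[15:]  0  ''
   2  s[15:],s[13:]  1  'b'
   3  s[13:],s[14:]  0  ''
   4  s[14:],s[6:]  1  'c'
   5  s[6:],s[11:]  1  'c'
   6  s[11:],s[4:]  0  ''
   7  s[4:],s[8:]  1  'd'
   8  s[8:],s[10:]  0  ''
   9  s[10:],s[2:]  1  'e'
  10  s[2:],s[7:]  0  ''
  11  s[7:],s[9:]  1  'f'
  12  s[9:],s[1:]  2  'fe'
  13  s[1:],s[3:]  0  ''
  14  s[3:],s[12:]  0  ''
  15  s[12:],s[0:]  1  'h'

n(n+1)/2 = 16·17/2 = 136
Σ LCP = 0 + 0 + 1 + 0 + 1 + 1 + 0 + 1 + 0 + 1 + 0 + 1 + 2 + 0 + 0 + 1 = 9
distinct = 136 − 9 = 127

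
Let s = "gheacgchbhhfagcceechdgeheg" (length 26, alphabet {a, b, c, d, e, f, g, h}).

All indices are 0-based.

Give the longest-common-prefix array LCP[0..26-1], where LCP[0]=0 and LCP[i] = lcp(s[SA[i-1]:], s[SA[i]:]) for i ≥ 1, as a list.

rank | idx | suffix
   0 |   3 | acgchbhhfagcceechdgeheg
   1 |  12 | agcceechdgeheg
   2 |   8 | bhhfagcceechdgeheg
   3 |  14 | cceechdgeheg
   4 |  15 | ceechdgeheg
   5 |   4 | cgchbhhfagcceechdgeheg
   6 |   6 | chbhhfagcceechdgeheg
   7 |  18 | chdgeheg
   8 |  20 | dgeheg
   9 |   2 | eacgchbhhfagcceechdgeheg
  10 |  17 | echdgeheg
  11 |  16 | eechdgeheg
  12 |  24 | eg
  13 |  22 | eheg
  14 |  11 | fagcceechdgeheg
  15 |  25 | g
  16 |  13 | gcceechdgeheg
  17 |   5 | gchbhhfagcceechdgeheg
  18 |  21 | geheg
  19 |   0 | gheacgchbhhfagcceechdgeheg
  20 |   7 | hbhhfagcceechdgeheg
  21 |  19 | hdgeheg
  22 |   1 | heacgchbhhfagcceechdgeheg
  23 |  23 | heg
  24 |  10 | hfagcceechdgeheg
  25 |   9 | hhfagcceechdgeheg

SA = [3, 12, 8, 14, 15, 4, 6, 18, 20, 2, 17, 16, 24, 22, 11, 25, 13, 5, 21, 0, 7, 19, 1, 23, 10, 9]
rank  pair      lcp
   1  s[3:],s[12:]  1  'a'
   2  s[12:],s[8:]  0  ''
   3  s[8:],s[14:]  0  ''
   4  s[14:],s[15:]  1  'c'
   5  s[15:],s[4:]  1  'c'
   6  s[4:],s[6:]  1  'c'
   7  s[6:],s[18:]  2  'ch'
   8  s[18:],s[20:]  0  ''
   9  s[20:],s[2:]  0  ''
  10  s[2:],s[17:]  1  'e'
  11  s[17:],s[16:]  1  'e'
  12  s[16:],s[24:]  1  'e'
  13  s[24:],s[22:]  1  'e'
  14  s[22:],s[11:]  0  ''
  15  s[11:],s[25:]  0  ''
  16  s[25:],s[13:]  1  'g'
  17  s[13:],s[5:]  2  'gc'
  18  s[5:],s[21:]  1  'g'
  19  s[21:],s[0:]  1  'g'
  20  s[0:],s[7:]  0  ''
  21  s[7:],s[19:]  1  'h'
  22  s[19:],s[1:]  1  'h'
  23  s[1:],s[23:]  2  'he'
  24  s[23:],s[10:]  1  'h'
  25  s[10:],s[9:]  1  'h'

[0, 1, 0, 0, 1, 1, 1, 2, 0, 0, 1, 1, 1, 1, 0, 0, 1, 2, 1, 1, 0, 1, 1, 2, 1, 1]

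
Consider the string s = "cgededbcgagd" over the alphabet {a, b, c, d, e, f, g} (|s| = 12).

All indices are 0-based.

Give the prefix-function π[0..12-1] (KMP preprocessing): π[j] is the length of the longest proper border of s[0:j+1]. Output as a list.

[0, 0, 0, 0, 0, 0, 0, 1, 2, 0, 0, 0]

π[0] = 0
j=1 s[j]='g': π[1]=0 (border '')
j=2 s[j]='e': π[2]=0 (border '')
j=3 s[j]='d': π[3]=0 (border '')
j=4 s[j]='e': π[4]=0 (border '')
j=5 s[j]='d': π[5]=0 (border '')
j=6 s[j]='b': π[6]=0 (border '')
j=7 s[j]='c': π[7]=1 (border 'c')
j=8 s[j]='g': π[8]=2 (border 'cg')
j=9 s[j]='a': k: 2→0; π[9]=0 (border '')
j=10 s[j]='g': π[10]=0 (border '')
j=11 s[j]='d': π[11]=0 (border '')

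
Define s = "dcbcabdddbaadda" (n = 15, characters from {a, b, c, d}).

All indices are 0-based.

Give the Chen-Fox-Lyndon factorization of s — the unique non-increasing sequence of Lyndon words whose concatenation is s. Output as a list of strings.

["d", "c", "bc", "abdddb", "aadd", "a"]

emit factor 1: 'd' (i=0, period=1)
emit factor 2: 'c' (i=1, period=1)
emit factor 3: 'bc' (i=2, period=2)
emit factor 4: 'abdddb' (i=4, period=6)
emit factor 5: 'aadd' (i=10, period=4)
emit factor 6: 'a' (i=14, period=1)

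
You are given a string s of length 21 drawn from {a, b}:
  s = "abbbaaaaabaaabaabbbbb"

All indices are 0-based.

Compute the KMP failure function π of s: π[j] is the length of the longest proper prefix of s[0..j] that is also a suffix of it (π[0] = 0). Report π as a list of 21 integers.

[0, 0, 0, 0, 1, 1, 1, 1, 1, 2, 1, 1, 1, 2, 1, 1, 2, 3, 4, 0, 0]

π[0] = 0
j=1 s[j]='b': π[1]=0 (border '')
j=2 s[j]='b': π[2]=0 (border '')
j=3 s[j]='b': π[3]=0 (border '')
j=4 s[j]='a': π[4]=1 (border 'a')
j=5 s[j]='a': k: 1→0; π[5]=1 (border 'a')
j=6 s[j]='a': k: 1→0; π[6]=1 (border 'a')
j=7 s[j]='a': k: 1→0; π[7]=1 (border 'a')
j=8 s[j]='a': k: 1→0; π[8]=1 (border 'a')
j=9 s[j]='b': π[9]=2 (border 'ab')
j=10 s[j]='a': k: 2→0; π[10]=1 (border 'a')
j=11 s[j]='a': k: 1→0; π[11]=1 (border 'a')
j=12 s[j]='a': k: 1→0; π[12]=1 (border 'a')
j=13 s[j]='b': π[13]=2 (border 'ab')
j=14 s[j]='a': k: 2→0; π[14]=1 (border 'a')
j=15 s[j]='a': k: 1→0; π[15]=1 (border 'a')
j=16 s[j]='b': π[16]=2 (border 'ab')
j=17 s[j]='b': π[17]=3 (border 'abb')
j=18 s[j]='b': π[18]=4 (border 'abbb')
j=19 s[j]='b': k: 4→0; π[19]=0 (border '')
j=20 s[j]='b': π[20]=0 (border '')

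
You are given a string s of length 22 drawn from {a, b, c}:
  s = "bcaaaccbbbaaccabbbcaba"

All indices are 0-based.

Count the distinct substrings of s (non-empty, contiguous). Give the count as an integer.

sorted suffixes:
  #0 SA[0]=21  'a'
  #1 SA[1]=2  'aaaccbbbaaccabbbcaba'
  #2 SA[2]=10  'aaccabbbcaba'
  #3 SA[3]=3  'aaccbbbaaccabbbcaba'
  #4 SA[4]=19  'aba'
  #5 SA[5]=14  'abbbcaba'
  #6 SA[6]=11  'accabbbcaba'
  #7 SA[7]=4  'accbbbaaccabbbcaba'
  #8 SA[8]=20  'ba'
  #9 SA[9]=9  'baaccabbbcaba'
  #10 SA[10]=8  'bbaaccabbbcaba'
  #11 SA[11]=7  'bbbaaccabbbcaba'
  #12 SA[12]=15  'bbbcaba'
  #13 SA[13]=16  'bbcaba'
  #14 SA[14]=0  'bcaaaccbbbaaccabbbcaba'
  #15 SA[15]=17  'bcaba'
  #16 SA[16]=1  'caaaccbbbaaccabbbcaba'
  #17 SA[17]=18  'caba'
  #18 SA[18]=13  'cabbbcaba'
  #19 SA[19]=6  'cbbbaaccabbbcaba'
  #20 SA[20]=12  'ccabbbcaba'
  #21 SA[21]=5  'ccbbbaaccabbbcaba'

SA = [21, 2, 10, 3, 19, 14, 11, 4, 20, 9, 8, 7, 15, 16, 0, 17, 1, 18, 13, 6, 12, 5]
[i] adj suffixes → lcp
  [1] 21/2 → 1 ('a')
  [2] 2/10 → 2 ('aa')
  [3] 10/3 → 4 ('aacc')
  [4] 3/19 → 1 ('a')
  [5] 19/14 → 2 ('ab')
  [6] 14/11 → 1 ('a')
  [7] 11/4 → 3 ('acc')
  [8] 4/20 → 0 ('')
  [9] 20/9 → 2 ('ba')
  [10] 9/8 → 1 ('b')
  [11] 8/7 → 2 ('bb')
  [12] 7/15 → 3 ('bbb')
  [13] 15/16 → 2 ('bb')
  [14] 16/0 → 1 ('b')
  [15] 0/17 → 3 ('bca')
  [16] 17/1 → 0 ('')
  [17] 1/18 → 2 ('ca')
  [18] 18/13 → 3 ('cab')
  [19] 13/6 → 1 ('c')
  [20] 6/12 → 1 ('c')
  [21] 12/5 → 2 ('cc')

n(n+1)/2 = 22·23/2 = 253
Σ LCP = 0 + 1 + 2 + 4 + 1 + 2 + 1 + 3 + 0 + 2 + 1 + 2 + 3 + 2 + 1 + 3 + 0 + 2 + 3 + 1 + 1 + 2 = 37
distinct = 253 − 37 = 216

216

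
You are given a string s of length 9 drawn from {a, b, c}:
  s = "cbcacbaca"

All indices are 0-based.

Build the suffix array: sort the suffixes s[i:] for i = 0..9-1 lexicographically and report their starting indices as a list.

[8, 6, 3, 5, 1, 7, 2, 4, 0]

rank | idx | suffix
   0 |   8 | a
   1 |   6 | aca
   2 |   3 | acbaca
   3 |   5 | baca
   4 |   1 | bcacbaca
   5 |   7 | ca
   6 |   2 | cacbaca
   7 |   4 | cbaca
   8 |   0 | cbcacbaca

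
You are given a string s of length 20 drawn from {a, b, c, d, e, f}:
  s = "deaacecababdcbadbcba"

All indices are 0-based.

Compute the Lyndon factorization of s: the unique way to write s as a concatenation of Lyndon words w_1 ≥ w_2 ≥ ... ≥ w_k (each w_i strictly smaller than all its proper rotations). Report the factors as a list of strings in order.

["de", "aacecababdcbadbcb", "a"]

emit factor 1: 'de' (i=0, period=2)
emit factor 2: 'aacecababdcbadbcb' (i=2, period=17)
emit factor 3: 'a' (i=19, period=1)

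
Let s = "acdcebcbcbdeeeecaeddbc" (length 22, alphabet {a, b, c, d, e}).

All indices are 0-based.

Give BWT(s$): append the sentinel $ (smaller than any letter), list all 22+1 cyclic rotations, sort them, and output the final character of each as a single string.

rank  rotation                 last
    0  $acdcebcbcbdeeeecaeddbc  c
    1  acdcebcbcbdeeeecaeddbc$  $
    2  aeddbc$acdcebcbcbdeeeec  c
    3  bc$acdcebcbcbdeeeecaedd  d
    4  bcbcbdeeeecaeddbc$acdce  e
    5  bcbdeeeecaeddbc$acdcebc  c
    6  bdeeeecaeddbc$acdcebcbc  c
    7  c$acdcebcbcbdeeeecaeddb  b
    8  caeddbc$acdcebcbcbdeeee  e
    9  cbcbdeeeecaeddbc$acdceb  b
   10  cbdeeeecaeddbc$acdcebcb  b
   11  cdcebcbcbdeeeecaeddbc$a  a
   12  cebcbcbdeeeecaeddbc$acd  d
   13  dbc$acdcebcbcbdeeeecaed  d
   14  dcebcbcbdeeeecaeddbc$ac  c
   15  ddbc$acdcebcbcbdeeeecae  e
   16  deeeecaeddbc$acdcebcbcb  b
   17  ebcbcbdeeeecaeddbc$acdc  c
   18  ecaeddbc$acdcebcbcbdeee  e
   19  eddbc$acdcebcbcbdeeeeca  a
   20  eecaeddbc$acdcebcbcbdee  e
   21  eeecaeddbc$acdcebcbcbde  e
   22  eeeecaeddbc$acdcebcbcbd  d

c$cdeccbebbaddcebceaeed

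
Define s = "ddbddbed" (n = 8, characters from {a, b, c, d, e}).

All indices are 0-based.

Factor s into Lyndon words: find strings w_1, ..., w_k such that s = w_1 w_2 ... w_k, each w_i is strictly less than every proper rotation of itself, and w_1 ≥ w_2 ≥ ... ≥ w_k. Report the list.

emit factor 1: 'd' (i=0, period=1)
emit factor 2: 'd' (i=1, period=1)
emit factor 3: 'bddbed' (i=2, period=6)

["d", "d", "bddbed"]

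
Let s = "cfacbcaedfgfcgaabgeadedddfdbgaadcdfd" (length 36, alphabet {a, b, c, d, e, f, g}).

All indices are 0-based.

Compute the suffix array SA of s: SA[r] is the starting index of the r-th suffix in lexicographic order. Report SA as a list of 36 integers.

rank→(start, suffix):
  0 → (14, 'aabgeadedddfdbgaadcdfd')
  1 → (29, 'aadcdfd')
  2 → (15, 'abgeadedddfdbgaadcdfd')
  3 → (2, 'acbcaedfgfcgaabgeadedddfdbgaadcdfd')
  4 → (30, 'adcdfd')
  5 → (19, 'adedddfdbgaadcdfd')
  6 → (6, 'aedfgfcgaabgeadedddfdbgaadcdfd')
  7 → (4, 'bcaedfgfcgaabgeadedddfdbgaadcdfd')
  8 → (27, 'bgaadcdfd')
  9 → (16, 'bgeadedddfdbgaadcdfd')
  10 → (5, 'caedfgfcgaabgeadedddfdbgaadcdfd')
  11 → (3, 'cbcaedfgfcgaabgeadedddfdbgaadcdfd')
  12 → (32, 'cdfd')
  13 → (0, 'cfacbcaedfgfcgaabgeadedddfdbgaadcdfd')
  14 → (12, 'cgaabgeadedddfdbgaadcdfd')
  15 → (35, 'd')
  16 → (26, 'dbgaadcdfd')
  17 → (31, 'dcdfd')
  18 → (22, 'dddfdbgaadcdfd')
  19 → (23, 'ddfdbgaadcdfd')
  20 → (20, 'dedddfdbgaadcdfd')
  21 → (33, 'dfd')
  22 → (24, 'dfdbgaadcdfd')
  23 → (8, 'dfgfcgaabgeadedddfdbgaadcdfd')
  24 → (18, 'eadedddfdbgaadcdfd')
  25 → (21, 'edddfdbgaadcdfd')
  26 → (7, 'edfgfcgaabgeadedddfdbgaadcdfd')
  27 → (1, 'facbcaedfgfcgaabgeadedddfdbgaadcdfd')
  28 → (11, 'fcgaabgeadedddfdbgaadcdfd')
  29 → (34, 'fd')
  30 → (25, 'fdbgaadcdfd')
  31 → (9, 'fgfcgaabgeadedddfdbgaadcdfd')
  32 → (13, 'gaabgeadedddfdbgaadcdfd')
  33 → (28, 'gaadcdfd')
  34 → (17, 'geadedddfdbgaadcdfd')
  35 → (10, 'gfcgaabgeadedddfdbgaadcdfd')

[14, 29, 15, 2, 30, 19, 6, 4, 27, 16, 5, 3, 32, 0, 12, 35, 26, 31, 22, 23, 20, 33, 24, 8, 18, 21, 7, 1, 11, 34, 25, 9, 13, 28, 17, 10]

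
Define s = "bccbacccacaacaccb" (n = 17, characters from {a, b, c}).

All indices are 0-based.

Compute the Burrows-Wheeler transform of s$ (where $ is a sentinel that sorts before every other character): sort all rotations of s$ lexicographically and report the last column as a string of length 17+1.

bccacbcc$acacccaba

rank  rotation            last
    0  $bccbacccacaacaccb  b
    1  aacaccb$bccbacccac  c
    2  acaacaccb$bccbaccc  c
    3  acaccb$bccbacccaca  a
    4  accb$bccbacccacaac  c
    5  acccacaacaccb$bccb  b
    6  b$bccbacccacaacacc  c
    7  bacccacaacaccb$bcc  c
    8  bccbacccacaacaccb$  $
    9  caacaccb$bccbaccca  a
   10  cacaacaccb$bccbacc  c
   11  caccb$bccbacccacaa  a
   12  cb$bccbacccacaacac  c
   13  cbacccacaacaccb$bc  c
   14  ccacaacaccb$bccbac  c
   15  ccb$bccbacccacaaca  a
   16  ccbacccacaacaccb$b  b
   17  cccacaacaccb$bccba  a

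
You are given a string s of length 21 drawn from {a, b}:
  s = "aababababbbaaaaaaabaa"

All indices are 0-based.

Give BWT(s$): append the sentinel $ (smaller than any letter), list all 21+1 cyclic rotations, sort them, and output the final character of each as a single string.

aabbaaaaa$aabbbabaaaba

rank  rotation                last
    0  $aababababbbaaaaaaabaa  a
    1  a$aababababbbaaaaaaaba  a
    2  aa$aababababbbaaaaaaab  b
    3  aaaaaaabaa$aababababbb  b
    4  aaaaaabaa$aababababbba  a
    5  aaaaabaa$aababababbbaa  a
    6  aaaabaa$aababababbbaaa  a
    7  aaabaa$aababababbbaaaa  a
    8  aabaa$aababababbbaaaaa  a
    9  aababababbbaaaaaaabaa$  $
   10  abaa$aababababbbaaaaaa  a
   11  ababababbbaaaaaaabaa$a  a
   12  abababbbaaaaaaabaa$aab  b
   13  ababbbaaaaaaabaa$aabab  b
   14  abbbaaaaaaabaa$aababab  b
   15  baa$aababababbbaaaaaaa  a
   16  baaaaaaabaa$aababababb  b
   17  babababbbaaaaaaabaa$aa  a
   18  bababbbaaaaaaabaa$aaba  a
   19  babbbaaaaaaabaa$aababa  a
   20  bbaaaaaaabaa$aabababab  b
   21  bbbaaaaaaabaa$aabababa  a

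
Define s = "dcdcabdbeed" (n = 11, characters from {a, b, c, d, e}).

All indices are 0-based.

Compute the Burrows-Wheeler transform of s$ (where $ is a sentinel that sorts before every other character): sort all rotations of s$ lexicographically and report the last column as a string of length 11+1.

rank  rotation      last
    0  $dcdcabdbeed  d
    1  abdbeed$dcdc  c
    2  bdbeed$dcdca  a
    3  beed$dcdcabd  d
    4  cabdbeed$dcd  d
    5  cdcabdbeed$d  d
    6  d$dcdcabdbee  e
    7  dbeed$dcdcab  b
    8  dcabdbeed$dc  c
    9  dcdcabdbeed$  $
   10  ed$dcdcabdbe  e
   11  eed$dcdcabdb  b

dcadddebc$eb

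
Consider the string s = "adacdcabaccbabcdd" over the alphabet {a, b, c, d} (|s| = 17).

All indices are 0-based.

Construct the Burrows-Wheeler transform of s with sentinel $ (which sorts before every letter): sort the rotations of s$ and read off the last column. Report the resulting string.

dcbbd$caadcaabdacc

rank  rotation            last
    0  $adacdcabaccbabcdd  d
    1  abaccbabcdd$adacdc  c
    2  abcdd$adacdcabaccb  b
    3  accbabcdd$adacdcab  b
    4  acdcabaccbabcdd$ad  d
    5  adacdcabaccbabcdd$  $
    6  babcdd$adacdcabacc  c
    7  baccbabcdd$adacdca  a
    8  bcdd$adacdcabaccba  a
    9  cabaccbabcdd$adacd  d
   10  cbabcdd$adacdcabac  c
   11  ccbabcdd$adacdcaba  a
   12  cdcabaccbabcdd$ada  a
   13  cdd$adacdcabaccbab  b
   14  d$adacdcabaccbabcd  d
   15  dacdcabaccbabcdd$a  a
   16  dcabaccbabcdd$adac  c
   17  dd$adacdcabaccbabc  c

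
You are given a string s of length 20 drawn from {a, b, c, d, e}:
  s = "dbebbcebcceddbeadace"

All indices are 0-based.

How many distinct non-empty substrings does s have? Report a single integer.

rank | idx | suffix
   0 |  17 | ace
   1 |  15 | adace
   2 |   3 | bbcebcceddbeadace
   3 |   7 | bcceddbeadace
   4 |   4 | bcebcceddbeadace
   5 |  13 | beadace
   6 |   1 | bebbcebcceddbeadace
   7 |   8 | cceddbeadace
   8 |  18 | ce
   9 |   5 | cebcceddbeadace
  10 |   9 | ceddbeadace
  11 |  16 | dace
  12 |  12 | dbeadace
  13 |   0 | dbebbcebcceddbeadace
  14 |  11 | ddbeadace
  15 |  19 | e
  16 |  14 | eadace
  17 |   2 | ebbcebcceddbeadace
  18 |   6 | ebcceddbeadace
  19 |  10 | eddbeadace

SA = [17, 15, 3, 7, 4, 13, 1, 8, 18, 5, 9, 16, 12, 0, 11, 19, 14, 2, 6, 10]
i: (SA[i-1],SA[i]) lcp shared
  1: (17,15) 1 'a'
  2: (15,3) 0 ''
  3: (3,7) 1 'b'
  4: (7,4) 2 'bc'
  5: (4,13) 1 'b'
  6: (13,1) 2 'be'
  7: (1,8) 0 ''
  8: (8,18) 1 'c'
  9: (18,5) 2 'ce'
  10: (5,9) 2 'ce'
  11: (9,16) 0 ''
  12: (16,12) 1 'd'
  13: (12,0) 3 'dbe'
  14: (0,11) 1 'd'
  15: (11,19) 0 ''
  16: (19,14) 1 'e'
  17: (14,2) 1 'e'
  18: (2,6) 2 'eb'
  19: (6,10) 1 'e'

n(n+1)/2 = 20·21/2 = 210
Σ LCP = 0 + 1 + 0 + 1 + 2 + 1 + 2 + 0 + 1 + 2 + 2 + 0 + 1 + 3 + 1 + 0 + 1 + 1 + 2 + 1 = 22
distinct = 210 − 22 = 188

188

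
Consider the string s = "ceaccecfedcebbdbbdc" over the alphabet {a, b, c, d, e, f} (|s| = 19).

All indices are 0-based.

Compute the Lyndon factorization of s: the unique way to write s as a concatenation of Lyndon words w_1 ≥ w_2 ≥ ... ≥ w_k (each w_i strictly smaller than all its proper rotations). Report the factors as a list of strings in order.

emit factor 1: 'ce' (i=0, period=2)
emit factor 2: 'accecfedcebbdbbdc' (i=2, period=17)

["ce", "accecfedcebbdbbdc"]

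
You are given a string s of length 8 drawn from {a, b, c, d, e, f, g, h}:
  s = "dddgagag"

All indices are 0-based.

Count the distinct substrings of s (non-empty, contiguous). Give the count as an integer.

27

rank→(start, suffix):
  0 → (6, 'ag')
  1 → (4, 'agag')
  2 → (0, 'dddgagag')
  3 → (1, 'ddgagag')
  4 → (2, 'dgagag')
  5 → (7, 'g')
  6 → (5, 'gag')
  7 → (3, 'gagag')

SA = [6, 4, 0, 1, 2, 7, 5, 3]
rank  pair      lcp
   1  s[6:],s[4:]  2  'ag'
   2  s[4:],s[0:]  0  ''
   3  s[0:],s[1:]  2  'dd'
   4  s[1:],s[2:]  1  'd'
   5  s[2:],s[7:]  0  ''
   6  s[7:],s[5:]  1  'g'
   7  s[5:],s[3:]  3  'gag'

n(n+1)/2 = 8·9/2 = 36
Σ LCP = 0 + 2 + 0 + 2 + 1 + 0 + 1 + 3 = 9
distinct = 36 − 9 = 27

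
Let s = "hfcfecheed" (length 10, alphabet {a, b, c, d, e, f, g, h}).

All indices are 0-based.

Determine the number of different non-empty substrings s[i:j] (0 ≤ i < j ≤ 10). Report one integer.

50

sorted suffixes:
  #0 SA[0]=2  'cfecheed'
  #1 SA[1]=5  'cheed'
  #2 SA[2]=9  'd'
  #3 SA[3]=4  'echeed'
  #4 SA[4]=8  'ed'
  #5 SA[5]=7  'eed'
  #6 SA[6]=1  'fcfecheed'
  #7 SA[7]=3  'fecheed'
  #8 SA[8]=6  'heed'
  #9 SA[9]=0  'hfcfecheed'

SA = [2, 5, 9, 4, 8, 7, 1, 3, 6, 0]
i: (SA[i-1],SA[i]) lcp shared
  1: (2,5) 1 'c'
  2: (5,9) 0 ''
  3: (9,4) 0 ''
  4: (4,8) 1 'e'
  5: (8,7) 1 'e'
  6: (7,1) 0 ''
  7: (1,3) 1 'f'
  8: (3,6) 0 ''
  9: (6,0) 1 'h'

n(n+1)/2 = 10·11/2 = 55
Σ LCP = 0 + 1 + 0 + 0 + 1 + 1 + 0 + 1 + 0 + 1 = 5
distinct = 55 − 5 = 50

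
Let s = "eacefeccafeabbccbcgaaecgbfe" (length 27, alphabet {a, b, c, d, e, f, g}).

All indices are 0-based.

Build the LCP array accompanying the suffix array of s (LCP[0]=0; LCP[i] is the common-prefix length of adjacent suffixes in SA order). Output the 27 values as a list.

[0, 1, 1, 1, 1, 0, 1, 2, 1, 0, 1, 1, 2, 1, 1, 2, 0, 1, 2, 1, 2, 1, 0, 2, 2, 0, 1]

rank→(start, suffix):
  0 → (19, 'aaecgbfe')
  1 → (11, 'abbccbcgaaecgbfe')
  2 → (1, 'acefeccafeabbccbcgaaecgbfe')
  3 → (20, 'aecgbfe')
  4 → (8, 'afeabbccbcgaaecgbfe')
  5 → (12, 'bbccbcgaaecgbfe')
  6 → (13, 'bccbcgaaecgbfe')
  7 → (16, 'bcgaaecgbfe')
  8 → (24, 'bfe')
  9 → (7, 'cafeabbccbcgaaecgbfe')
  10 → (15, 'cbcgaaecgbfe')
  11 → (6, 'ccafeabbccbcgaaecgbfe')
  12 → (14, 'ccbcgaaecgbfe')
  13 → (2, 'cefeccafeabbccbcgaaecgbfe')
  14 → (17, 'cgaaecgbfe')
  15 → (22, 'cgbfe')
  16 → (26, 'e')
  17 → (10, 'eabbccbcgaaecgbfe')
  18 → (0, 'eacefeccafeabbccbcgaaecgbfe')
  19 → (5, 'eccafeabbccbcgaaecgbfe')
  20 → (21, 'ecgbfe')
  21 → (3, 'efeccafeabbccbcgaaecgbfe')
  22 → (25, 'fe')
  23 → (9, 'feabbccbcgaaecgbfe')
  24 → (4, 'feccafeabbccbcgaaecgbfe')
  25 → (18, 'gaaecgbfe')
  26 → (23, 'gbfe')

SA = [19, 11, 1, 20, 8, 12, 13, 16, 24, 7, 15, 6, 14, 2, 17, 22, 26, 10, 0, 5, 21, 3, 25, 9, 4, 18, 23]
rank  pair      lcp
   1  s[19:],s[11:]  1  'a'
   2  s[11:],s[1:]  1  'a'
   3  s[1:],s[20:]  1  'a'
   4  s[20:],s[8:]  1  'a'
   5  s[8:],s[12:]  0  ''
   6  s[12:],s[13:]  1  'b'
   7  s[13:],s[16:]  2  'bc'
   8  s[16:],s[24:]  1  'b'
   9  s[24:],s[7:]  0  ''
  10  s[7:],s[15:]  1  'c'
  11  s[15:],s[6:]  1  'c'
  12  s[6:],s[14:]  2  'cc'
  13  s[14:],s[2:]  1  'c'
  14  s[2:],s[17:]  1  'c'
  15  s[17:],s[22:]  2  'cg'
  16  s[22:],s[26:]  0  ''
  17  s[26:],s[10:]  1  'e'
  18  s[10:],s[0:]  2  'ea'
  19  s[0:],s[5:]  1  'e'
  20  s[5:],s[21:]  2  'ec'
  21  s[21:],s[3:]  1  'e'
  22  s[3:],s[25:]  0  ''
  23  s[25:],s[9:]  2  'fe'
  24  s[9:],s[4:]  2  'fe'
  25  s[4:],s[18:]  0  ''
  26  s[18:],s[23:]  1  'g'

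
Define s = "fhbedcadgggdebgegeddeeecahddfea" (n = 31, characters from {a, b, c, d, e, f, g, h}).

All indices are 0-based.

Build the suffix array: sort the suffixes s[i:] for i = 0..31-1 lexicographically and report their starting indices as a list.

[30, 6, 24, 2, 13, 5, 23, 4, 18, 26, 11, 19, 27, 7, 29, 12, 22, 3, 17, 21, 20, 15, 28, 0, 10, 16, 14, 9, 8, 1, 25]

sorted suffixes:
  #0 SA[0]=30  'a'
  #1 SA[1]=6  'adgggdebgegeddeeecahddfea'
  #2 SA[2]=24  'ahddfea'
  #3 SA[3]=2  'bedcadgggdebgegeddeeecahddfea'
  #4 SA[4]=13  'bgegeddeeecahddfea'
  #5 SA[5]=5  'cadgggdebgegeddeeecahddfea'
  #6 SA[6]=23  'cahddfea'
  #7 SA[7]=4  'dcadgggdebgegeddeeecahddfea'
  #8 SA[8]=18  'ddeeecahddfea'
  #9 SA[9]=26  'ddfea'
  #10 SA[10]=11  'debgegeddeeecahddfea'
  #11 SA[11]=19  'deeecahddfea'
  #12 SA[12]=27  'dfea'
  #13 SA[13]=7  'dgggdebgegeddeeecahddfea'
  #14 SA[14]=29  'ea'
  #15 SA[15]=12  'ebgegeddeeecahddfea'
  #16 SA[16]=22  'ecahddfea'
  #17 SA[17]=3  'edcadgggdebgegeddeeecahddfea'
  #18 SA[18]=17  'eddeeecahddfea'
  #19 SA[19]=21  'eecahddfea'
  #20 SA[20]=20  'eeecahddfea'
  #21 SA[21]=15  'egeddeeecahddfea'
  #22 SA[22]=28  'fea'
  #23 SA[23]=0  'fhbedcadgggdebgegeddeeecahddfea'
  #24 SA[24]=10  'gdebgegeddeeecahddfea'
  #25 SA[25]=16  'geddeeecahddfea'
  #26 SA[26]=14  'gegeddeeecahddfea'
  #27 SA[27]=9  'ggdebgegeddeeecahddfea'
  #28 SA[28]=8  'gggdebgegeddeeecahddfea'
  #29 SA[29]=1  'hbedcadgggdebgegeddeeecahddfea'
  #30 SA[30]=25  'hddfea'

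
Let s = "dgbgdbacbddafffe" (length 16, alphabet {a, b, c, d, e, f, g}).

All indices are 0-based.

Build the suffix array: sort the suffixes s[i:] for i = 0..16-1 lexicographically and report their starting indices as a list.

[6, 11, 5, 8, 2, 7, 10, 4, 9, 0, 15, 14, 13, 12, 1, 3]

sorted suffixes:
  #0 SA[0]=6  'acbddafffe'
  #1 SA[1]=11  'afffe'
  #2 SA[2]=5  'bacbddafffe'
  #3 SA[3]=8  'bddafffe'
  #4 SA[4]=2  'bgdbacbddafffe'
  #5 SA[5]=7  'cbddafffe'
  #6 SA[6]=10  'dafffe'
  #7 SA[7]=4  'dbacbddafffe'
  #8 SA[8]=9  'ddafffe'
  #9 SA[9]=0  'dgbgdbacbddafffe'
  #10 SA[10]=15  'e'
  #11 SA[11]=14  'fe'
  #12 SA[12]=13  'ffe'
  #13 SA[13]=12  'fffe'
  #14 SA[14]=1  'gbgdbacbddafffe'
  #15 SA[15]=3  'gdbacbddafffe'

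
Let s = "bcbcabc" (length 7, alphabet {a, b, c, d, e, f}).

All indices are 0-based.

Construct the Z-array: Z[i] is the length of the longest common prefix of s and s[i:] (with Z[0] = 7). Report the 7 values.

Z[0]=7
i=1: outside box; Z[1]=0
i=2: outside box; Z[2]=2 extend→box=[2,4)
i=3: min(r-i=1, Z[1]=0)=0; Z[3]=0
i=4: outside box; Z[4]=0
i=5: outside box; Z[5]=2 extend→box=[5,7)
i=6: min(r-i=1, Z[1]=0)=0; Z[6]=0

[7, 0, 2, 0, 0, 2, 0]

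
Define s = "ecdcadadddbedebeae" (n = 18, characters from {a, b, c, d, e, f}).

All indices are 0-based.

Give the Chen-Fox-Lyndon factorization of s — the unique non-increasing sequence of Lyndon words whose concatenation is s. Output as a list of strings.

emit factor 1: 'e' (i=0, period=1)
emit factor 2: 'cd' (i=1, period=2)
emit factor 3: 'c' (i=3, period=1)
emit factor 4: 'adadddbedebeae' (i=4, period=14)

["e", "cd", "c", "adadddbedebeae"]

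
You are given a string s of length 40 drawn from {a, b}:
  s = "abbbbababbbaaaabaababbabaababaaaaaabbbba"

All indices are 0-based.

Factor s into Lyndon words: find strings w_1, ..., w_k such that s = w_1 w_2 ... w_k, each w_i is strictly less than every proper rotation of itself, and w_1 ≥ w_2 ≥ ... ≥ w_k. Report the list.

emit factor 1: 'abbbb' (i=0, period=5)
emit factor 2: 'ababbb' (i=5, period=6)
emit factor 3: 'aaaabaababbabaabab' (i=11, period=18)
emit factor 4: 'aaaaaabbbb' (i=29, period=10)
emit factor 5: 'a' (i=39, period=1)

["abbbb", "ababbb", "aaaabaababbabaabab", "aaaaaabbbb", "a"]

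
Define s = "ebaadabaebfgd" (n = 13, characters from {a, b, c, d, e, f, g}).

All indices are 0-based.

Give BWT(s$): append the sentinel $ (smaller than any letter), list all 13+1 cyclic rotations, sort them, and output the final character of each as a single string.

dbdabeaega$abf

rank  rotation        last
    0  $ebaadabaebfgd  d
    1  aadabaebfgd$eb  b
    2  abaebfgd$ebaad  d
    3  adabaebfgd$eba  a
    4  aebfgd$ebaadab  b
    5  baadabaebfgd$e  e
    6  baebfgd$ebaada  a
    7  bfgd$ebaadabae  e
    8  d$ebaadabaebfg  g
    9  dabaebfgd$ebaa  a
   10  ebaadabaebfgd$  $
   11  ebfgd$ebaadaba  a
   12  fgd$ebaadabaeb  b
   13  gd$ebaadabaebf  f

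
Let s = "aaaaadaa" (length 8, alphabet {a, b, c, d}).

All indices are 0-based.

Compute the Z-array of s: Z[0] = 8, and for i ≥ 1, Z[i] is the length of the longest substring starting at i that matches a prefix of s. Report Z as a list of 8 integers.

Z[0]=8
i=1: outside box; Z[1]=4 extend→box=[1,5)
i=2: min(r-i=3, Z[1]=4)=3; Z[2]=3
i=3: min(r-i=2, Z[2]=3)=2; Z[3]=2
i=4: min(r-i=1, Z[3]=2)=1; Z[4]=1
i=5: outside box; Z[5]=0
i=6: outside box; Z[6]=2 extend→box=[6,8)
i=7: min(r-i=1, Z[1]=4)=1; Z[7]=1

[8, 4, 3, 2, 1, 0, 2, 1]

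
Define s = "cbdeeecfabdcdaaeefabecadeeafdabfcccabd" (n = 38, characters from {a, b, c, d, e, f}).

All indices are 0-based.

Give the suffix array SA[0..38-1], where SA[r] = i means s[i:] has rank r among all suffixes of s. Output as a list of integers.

[13, 35, 8, 18, 29, 22, 14, 26, 36, 9, 1, 19, 30, 34, 21, 0, 33, 32, 11, 6, 37, 12, 28, 10, 23, 2, 25, 20, 5, 24, 4, 3, 15, 16, 7, 17, 31, 27]

sorted suffixes:
  #0 SA[0]=13  'aaeefabecadeeafdabfcccabd'
  #1 SA[1]=35  'abd'
  #2 SA[2]=8  'abdcdaaeefabecadeeafdabfcccabd'
  #3 SA[3]=18  'abecadeeafdabfcccabd'
  #4 SA[4]=29  'abfcccabd'
  #5 SA[5]=22  'adeeafdabfcccabd'
  #6 SA[6]=14  'aeefabecadeeafdabfcccabd'
  #7 SA[7]=26  'afdabfcccabd'
  #8 SA[8]=36  'bd'
  #9 SA[9]=9  'bdcdaaeefabecadeeafdabfcccabd'
  #10 SA[10]=1  'bdeeecfabdcdaaeefabecadeeafdabfcccabd'
  #11 SA[11]=19  'becadeeafdabfcccabd'
  #12 SA[12]=30  'bfcccabd'
  #13 SA[13]=34  'cabd'
  #14 SA[14]=21  'cadeeafdabfcccabd'
  #15 SA[15]=0  'cbdeeecfabdcdaaeefabecadeeafdabfcccabd'
  #16 SA[16]=33  'ccabd'
  #17 SA[17]=32  'cccabd'
  #18 SA[18]=11  'cdaaeefabecadeeafdabfcccabd'
  #19 SA[19]=6  'cfabdcdaaeefabecadeeafdabfcccabd'
  #20 SA[20]=37  'd'
  #21 SA[21]=12  'daaeefabecadeeafdabfcccabd'
  #22 SA[22]=28  'dabfcccabd'
  #23 SA[23]=10  'dcdaaeefabecadeeafdabfcccabd'
  #24 SA[24]=23  'deeafdabfcccabd'
  #25 SA[25]=2  'deeecfabdcdaaeefabecadeeafdabfcccabd'
  #26 SA[26]=25  'eafdabfcccabd'
  #27 SA[27]=20  'ecadeeafdabfcccabd'
  #28 SA[28]=5  'ecfabdcdaaeefabecadeeafdabfcccabd'
  #29 SA[29]=24  'eeafdabfcccabd'
  #30 SA[30]=4  'eecfabdcdaaeefabecadeeafdabfcccabd'
  #31 SA[31]=3  'eeecfabdcdaaeefabecadeeafdabfcccabd'
  #32 SA[32]=15  'eefabecadeeafdabfcccabd'
  #33 SA[33]=16  'efabecadeeafdabfcccabd'
  #34 SA[34]=7  'fabdcdaaeefabecadeeafdabfcccabd'
  #35 SA[35]=17  'fabecadeeafdabfcccabd'
  #36 SA[36]=31  'fcccabd'
  #37 SA[37]=27  'fdabfcccabd'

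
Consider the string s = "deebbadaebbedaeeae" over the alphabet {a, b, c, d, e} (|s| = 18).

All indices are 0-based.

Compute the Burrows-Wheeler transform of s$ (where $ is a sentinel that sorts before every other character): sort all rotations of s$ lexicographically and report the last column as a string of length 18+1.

ebeddbeebae$aeeabad

rank  rotation             last
    0  $deebbadaebbedaeeae  e
    1  adaebbedaeeae$deebb  b
    2  ae$deebbadaebbedaee  e
    3  aebbedaeeae$deebbad  d
    4  aeeae$deebbadaebbed  d
    5  badaebbedaeeae$deeb  b
    6  bbadaebbedaeeae$dee  e
    7  bbedaeeae$deebbadae  e
    8  bedaeeae$deebbadaeb  b
    9  daebbedaeeae$deebba  a
   10  daeeae$deebbadaebbe  e
   11  deebbadaebbedaeeae$  $
   12  e$deebbadaebbedaeea  a
   13  eae$deebbadaebbedae  e
   14  ebbadaebbedaeeae$de  e
   15  ebbedaeeae$deebbada  a
   16  edaeeae$deebbadaebb  b
   17  eeae$deebbadaebbeda  a
   18  eebbadaebbedaeeae$d  d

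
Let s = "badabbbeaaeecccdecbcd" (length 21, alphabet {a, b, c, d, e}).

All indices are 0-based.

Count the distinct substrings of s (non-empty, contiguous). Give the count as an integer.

rank→(start, suffix):
  0 → (8, 'aaeecccdecbcd')
  1 → (3, 'abbbeaaeecccdecbcd')
  2 → (1, 'adabbbeaaeecccdecbcd')
  3 → (9, 'aeecccdecbcd')
  4 → (0, 'badabbbeaaeecccdecbcd')
  5 → (4, 'bbbeaaeecccdecbcd')
  6 → (5, 'bbeaaeecccdecbcd')
  7 → (18, 'bcd')
  8 → (6, 'beaaeecccdecbcd')
  9 → (17, 'cbcd')
  10 → (12, 'cccdecbcd')
  11 → (13, 'ccdecbcd')
  12 → (19, 'cd')
  13 → (14, 'cdecbcd')
  14 → (20, 'd')
  15 → (2, 'dabbbeaaeecccdecbcd')
  16 → (15, 'decbcd')
  17 → (7, 'eaaeecccdecbcd')
  18 → (16, 'ecbcd')
  19 → (11, 'ecccdecbcd')
  20 → (10, 'eecccdecbcd')

SA = [8, 3, 1, 9, 0, 4, 5, 18, 6, 17, 12, 13, 19, 14, 20, 2, 15, 7, 16, 11, 10]
rank  pair      lcp
   1  s[8:],s[3:]  1  'a'
   2  s[3:],s[1:]  1  'a'
   3  s[1:],s[9:]  1  'a'
   4  s[9:],s[0:]  0  ''
   5  s[0:],s[4:]  1  'b'
   6  s[4:],s[5:]  2  'bb'
   7  s[5:],s[18:]  1  'b'
   8  s[18:],s[6:]  1  'b'
   9  s[6:],s[17:]  0  ''
  10  s[17:],s[12:]  1  'c'
  11  s[12:],s[13:]  2  'cc'
  12  s[13:],s[19:]  1  'c'
  13  s[19:],s[14:]  2  'cd'
  14  s[14:],s[20:]  0  ''
  15  s[20:],s[2:]  1  'd'
  16  s[2:],s[15:]  1  'd'
  17  s[15:],s[7:]  0  ''
  18  s[7:],s[16:]  1  'e'
  19  s[16:],s[11:]  2  'ec'
  20  s[11:],s[10:]  1  'e'

n(n+1)/2 = 21·22/2 = 231
Σ LCP = 0 + 1 + 1 + 1 + 0 + 1 + 2 + 1 + 1 + 0 + 1 + 2 + 1 + 2 + 0 + 1 + 1 + 0 + 1 + 2 + 1 = 20
distinct = 231 − 20 = 211

211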